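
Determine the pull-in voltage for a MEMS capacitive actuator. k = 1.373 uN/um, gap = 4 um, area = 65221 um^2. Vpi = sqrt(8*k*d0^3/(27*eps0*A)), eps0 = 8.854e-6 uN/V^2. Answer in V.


Step 1: Compute numerator: 8 * k * d0^3 = 8 * 1.373 * 4^3 = 702.976
Step 2: Compute denominator: 27 * eps0 * A = 27 * 8.854e-6 * 65221 = 15.591602
Step 3: Vpi = sqrt(702.976 / 15.591602)
Vpi = 6.71 V


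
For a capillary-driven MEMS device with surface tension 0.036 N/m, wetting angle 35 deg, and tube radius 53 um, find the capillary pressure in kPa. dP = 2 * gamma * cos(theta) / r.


Step 1: cos(35 deg) = 0.8192
Step 2: Convert r to m: r = 53e-6 m
Step 3: dP = 2 * 0.036 * 0.8192 / 53e-6 = 1112.9 Pa
Step 4: Convert Pa to kPa (divide by 1000).
dP = 1.11 kPa


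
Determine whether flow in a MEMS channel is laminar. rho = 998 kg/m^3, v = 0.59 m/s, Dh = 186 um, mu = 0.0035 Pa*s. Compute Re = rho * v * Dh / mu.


Step 1: Convert Dh to meters: Dh = 186e-6 m
Step 2: Re = rho * v * Dh / mu
Re = 998 * 0.59 * 186e-6 / 0.0035
Re = 31.292
Since Re = 31.292 is below ~2300, the flow is laminar.


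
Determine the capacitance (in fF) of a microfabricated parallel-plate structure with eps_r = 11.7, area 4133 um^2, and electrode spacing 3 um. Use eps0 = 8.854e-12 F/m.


Step 1: Convert area to m^2: A = 4133e-12 m^2
Step 2: Convert gap to m: d = 3e-6 m
Step 3: C = eps0 * eps_r * A / d
C = 8.854e-12 * 11.7 * 4133e-12 / 3e-6
Step 4: Convert to fF (multiply by 1e15).
C = 142.71 fF


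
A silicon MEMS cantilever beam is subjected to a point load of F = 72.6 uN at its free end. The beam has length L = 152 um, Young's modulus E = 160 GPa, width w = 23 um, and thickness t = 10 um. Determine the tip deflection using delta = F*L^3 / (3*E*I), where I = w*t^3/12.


Step 1: Calculate the second moment of area.
I = w * t^3 / 12 = 23 * 10^3 / 12 = 1916.6667 um^4
Step 2: Convert E to consistent units (1 GPa = 1000 uN/um^2).
E = 160 GPa = 160000 uN/um^2
Step 3: Calculate tip deflection.
delta = F * L^3 / (3 * E * I)
delta = 72.6 * 152^3 / (3 * 160000 * 1916.6667)
delta = 0.2771 um


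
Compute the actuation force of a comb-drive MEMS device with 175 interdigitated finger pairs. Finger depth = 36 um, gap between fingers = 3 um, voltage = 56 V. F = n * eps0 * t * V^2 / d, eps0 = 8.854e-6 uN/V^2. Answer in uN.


Step 1: Parameters: n=175, eps0=8.854e-6 uN/V^2, t=36 um, V=56 V, d=3 um
Step 2: V^2 = 3136
Step 3: F = 175 * 8.854e-6 * 36 * 3136 / 3
F = 58.309 uN


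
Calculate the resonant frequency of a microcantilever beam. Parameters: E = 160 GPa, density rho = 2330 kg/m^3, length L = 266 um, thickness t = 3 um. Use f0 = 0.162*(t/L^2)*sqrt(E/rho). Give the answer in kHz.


Step 1: Convert units to SI.
t_SI = 3e-6 m, L_SI = 266e-6 m
Step 2: Calculate sqrt(E/rho).
sqrt(160e9 / 2330) = 8286.71 m/s
Step 3: Compute f0.
f0 = 0.162 * 3e-6 / (266e-6)^2 * 8286.71 = 56918.7 Hz = 56.92 kHz


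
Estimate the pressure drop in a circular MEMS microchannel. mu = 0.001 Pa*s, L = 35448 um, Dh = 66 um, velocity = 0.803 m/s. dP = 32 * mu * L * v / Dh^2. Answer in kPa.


Step 1: Convert to SI: L = 35448e-6 m, Dh = 66e-6 m
Step 2: dP = 32 * 0.001 * 35448e-6 * 0.803 / (66e-6)^2
Step 3: dP = 209107.39 Pa
Step 4: Convert to kPa: dP = 209.11 kPa


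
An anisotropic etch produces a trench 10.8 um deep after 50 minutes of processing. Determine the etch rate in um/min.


Step 1: Etch rate = depth / time
Step 2: rate = 10.8 / 50
rate = 0.216 um/min


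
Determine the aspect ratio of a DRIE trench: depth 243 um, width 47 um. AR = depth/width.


Step 1: AR = depth / width
Step 2: AR = 243 / 47
AR = 5.2


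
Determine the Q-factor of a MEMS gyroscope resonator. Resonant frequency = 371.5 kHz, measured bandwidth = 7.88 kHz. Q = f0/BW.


Step 1: Q = f0 / bandwidth
Step 2: Q = 371.5 / 7.88
Q = 47.1


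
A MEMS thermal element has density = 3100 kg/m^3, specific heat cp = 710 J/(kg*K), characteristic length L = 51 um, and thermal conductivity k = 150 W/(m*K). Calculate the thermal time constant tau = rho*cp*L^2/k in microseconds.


Step 1: Convert L to m: L = 51e-6 m
Step 2: L^2 = (51e-6)^2 = 2.601e-09 m^2
Step 3: tau = 3100 * 710 * 2.601e-09 / 150 = 3.816534e-05 s
Step 4: Convert to microseconds (multiply by 1e6).
tau = 38.165 us


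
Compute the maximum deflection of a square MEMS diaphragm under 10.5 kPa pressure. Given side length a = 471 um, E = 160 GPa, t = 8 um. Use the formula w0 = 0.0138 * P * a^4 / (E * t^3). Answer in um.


Step 1: Convert pressure to compatible units (E is in GPa, so P in GPa).
P = 10.5 kPa = 10.5e-6 GPa
Step 2: Compute numerator: 0.0138 * P * a^4.
a^4 = 471^4 = 49213429281
numerator = 0.0138 * 10.5e-6 * 49213429281 = 7.131e+03
Step 3: Compute denominator: E * t^3 = 160 * 8^3 = 81920
Step 4: w0 = numerator / denominator = 7.131e+03 / 81920 = 0.087 um


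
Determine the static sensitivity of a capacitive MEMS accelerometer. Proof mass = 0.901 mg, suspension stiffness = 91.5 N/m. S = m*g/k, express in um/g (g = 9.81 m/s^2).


Step 1: Convert mass: m = 0.901 mg = 9.01e-07 kg
Step 2: S = m * g / k = 9.01e-07 * 9.81 / 91.5
Step 3: S = 9.66e-08 m/g
Step 4: Convert to um/g: S = 0.097 um/g


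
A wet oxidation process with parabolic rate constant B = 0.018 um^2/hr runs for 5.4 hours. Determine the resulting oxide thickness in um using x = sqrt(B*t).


Step 1: Compute B*t = 0.018 * 5.4 = 0.0972
Step 2: x = sqrt(0.0972)
x = 0.312 um


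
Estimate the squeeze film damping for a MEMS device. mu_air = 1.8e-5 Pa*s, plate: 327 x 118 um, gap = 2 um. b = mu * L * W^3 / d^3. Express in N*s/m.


Step 1: Convert to SI.
L = 327e-6 m, W = 118e-6 m, d = 2e-6 m
Step 2: W^3 = (118e-6)^3 = 1.64e-12 m^3
Step 3: d^3 = (2e-6)^3 = 8.00e-18 m^3
Step 4: b = 1.8e-5 * 327e-6 * 1.64e-12 / 8.00e-18
b = 1.21e-03 N*s/m


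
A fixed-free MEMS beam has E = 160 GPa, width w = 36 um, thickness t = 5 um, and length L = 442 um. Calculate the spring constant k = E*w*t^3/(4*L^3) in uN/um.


Step 1: Convert E to consistent units (1 GPa = 1000 uN/um^2).
E = 160 GPa = 160000 uN/um^2
Step 2: Compute t^3 = 5^3 = 125
Step 3: Compute L^3 = 442^3 = 86350888
Step 4: k = 160000 * 36 * 125 / (4 * 86350888)
k = 2.0845 uN/um


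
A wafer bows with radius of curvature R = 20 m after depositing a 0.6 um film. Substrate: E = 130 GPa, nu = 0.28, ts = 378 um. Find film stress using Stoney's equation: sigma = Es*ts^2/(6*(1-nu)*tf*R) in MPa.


Step 1: Compute numerator: Es * ts^2 = 130 * 378^2 = 18574920 (GPa*um^2)
Step 2: Compute denominator (R in um): 6*(1-nu)*tf*R = 6*0.72*0.6*20e6 = 51840000.0 (um^2)
Step 3: sigma (GPa) = 18574920 / 51840000.0 = 3.58312e-01 GPa
Step 4: Convert to MPa (x1000): sigma = 358.3 MPa


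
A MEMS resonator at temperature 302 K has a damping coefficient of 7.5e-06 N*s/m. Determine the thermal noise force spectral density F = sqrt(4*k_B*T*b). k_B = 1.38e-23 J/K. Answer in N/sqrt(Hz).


Step 1: Compute 4 * k_B * T * b
= 4 * 1.38e-23 * 302 * 7.5e-06
= 1.2503e-25 N^2/Hz
Step 2: F_noise = sqrt(1.2503e-25)
F_noise = 3.54e-13 N/sqrt(Hz)


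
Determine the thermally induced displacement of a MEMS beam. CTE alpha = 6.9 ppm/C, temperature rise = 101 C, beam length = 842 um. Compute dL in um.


Step 1: Convert CTE: alpha = 6.9 ppm/C = 6.9e-6 /C
Step 2: dL = 6.9e-6 * 101 * 842
dL = 0.5868 um


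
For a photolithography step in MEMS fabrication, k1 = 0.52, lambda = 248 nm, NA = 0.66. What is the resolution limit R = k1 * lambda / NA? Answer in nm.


Step 1: Identify values: k1 = 0.52, lambda = 248 nm, NA = 0.66
Step 2: R = k1 * lambda / NA
R = 0.52 * 248 / 0.66
R = 195.4 nm


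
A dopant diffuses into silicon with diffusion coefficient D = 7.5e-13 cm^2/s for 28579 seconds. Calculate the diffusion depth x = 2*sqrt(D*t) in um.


Step 1: Compute D*t = 7.5e-13 * 28579 = 2.143425e-08 cm^2
Step 2: sqrt(D*t) = 1.46404e-04 cm
Step 3: x = 2 * 1.46404e-04 cm = 2.92808e-04 cm
Step 4: Convert to um (1 cm = 1e4 um): x = 2.928 um


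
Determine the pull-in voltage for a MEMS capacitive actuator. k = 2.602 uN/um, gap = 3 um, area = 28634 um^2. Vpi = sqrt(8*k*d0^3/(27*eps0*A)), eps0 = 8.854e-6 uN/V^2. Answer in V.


Step 1: Compute numerator: 8 * k * d0^3 = 8 * 2.602 * 3^3 = 562.032
Step 2: Compute denominator: 27 * eps0 * A = 27 * 8.854e-6 * 28634 = 6.845187
Step 3: Vpi = sqrt(562.032 / 6.845187)
Vpi = 9.06 V


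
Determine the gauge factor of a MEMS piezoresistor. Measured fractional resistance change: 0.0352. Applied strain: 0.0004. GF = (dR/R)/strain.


Step 1: Identify values.
dR/R = 0.0352, strain = 0.0004
Step 2: GF = (dR/R) / strain = 0.0352 / 0.0004
GF = 88.0


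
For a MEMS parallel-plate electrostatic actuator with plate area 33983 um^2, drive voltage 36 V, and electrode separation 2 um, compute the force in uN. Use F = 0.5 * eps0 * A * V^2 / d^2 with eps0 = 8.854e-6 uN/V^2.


Step 1: Identify parameters.
eps0 = 8.854e-6 uN/V^2, A = 33983 um^2, V = 36 V, d = 2 um
Step 2: Compute V^2 = 36^2 = 1296
Step 3: Compute d^2 = 2^2 = 4
Step 4: F = 0.5 * 8.854e-6 * 33983 * 1296 / 4
F = 48.743 uN


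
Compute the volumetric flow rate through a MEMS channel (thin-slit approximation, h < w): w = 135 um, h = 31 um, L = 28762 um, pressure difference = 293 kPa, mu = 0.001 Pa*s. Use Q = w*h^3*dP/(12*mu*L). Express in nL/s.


Step 1: Convert all dimensions to SI (meters).
w = 135e-6 m, h = 31e-6 m, L = 28762e-6 m, dP = 293e3 Pa
Step 2: Q = w * h^3 * dP / (12 * mu * L)
Q = 135e-6 * (31e-6)^3 * 293e3 / (12 * 0.001 * 28762e-6) = 3.41417786e-09 m^3/s
Step 3: Convert Q from m^3/s to nL/s (1 m^3 = 1e12 nL, so multiply by 1e12).
Q = 3414.178 nL/s


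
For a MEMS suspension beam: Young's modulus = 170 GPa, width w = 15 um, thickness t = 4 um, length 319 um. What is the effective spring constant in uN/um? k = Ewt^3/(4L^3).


Step 1: Convert E to consistent units (1 GPa = 1000 uN/um^2).
E = 170 GPa = 170000 uN/um^2
Step 2: Compute t^3 = 4^3 = 64
Step 3: Compute L^3 = 319^3 = 32461759
Step 4: k = 170000 * 15 * 64 / (4 * 32461759)
k = 1.2569 uN/um


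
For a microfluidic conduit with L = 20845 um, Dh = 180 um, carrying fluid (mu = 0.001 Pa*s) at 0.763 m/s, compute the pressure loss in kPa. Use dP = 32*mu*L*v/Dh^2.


Step 1: Convert to SI: L = 20845e-6 m, Dh = 180e-6 m
Step 2: dP = 32 * 0.001 * 20845e-6 * 0.763 / (180e-6)^2
Step 3: dP = 15708.38 Pa
Step 4: Convert to kPa: dP = 15.71 kPa


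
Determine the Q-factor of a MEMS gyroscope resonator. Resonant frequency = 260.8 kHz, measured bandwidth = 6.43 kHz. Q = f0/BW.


Step 1: Q = f0 / bandwidth
Step 2: Q = 260.8 / 6.43
Q = 40.6


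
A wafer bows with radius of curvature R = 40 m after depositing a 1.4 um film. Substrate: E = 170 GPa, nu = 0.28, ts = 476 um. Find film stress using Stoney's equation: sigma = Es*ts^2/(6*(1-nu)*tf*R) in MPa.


Step 1: Compute numerator: Es * ts^2 = 170 * 476^2 = 38517920 (GPa*um^2)
Step 2: Compute denominator (R in um): 6*(1-nu)*tf*R = 6*0.72*1.4*40e6 = 241920000.0 (um^2)
Step 3: sigma (GPa) = 38517920 / 241920000.0 = 1.59218e-01 GPa
Step 4: Convert to MPa (x1000): sigma = 159.2 MPa


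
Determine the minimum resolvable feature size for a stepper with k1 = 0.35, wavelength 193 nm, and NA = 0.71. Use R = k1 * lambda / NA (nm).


Step 1: Identify values: k1 = 0.35, lambda = 193 nm, NA = 0.71
Step 2: R = k1 * lambda / NA
R = 0.35 * 193 / 0.71
R = 95.1 nm


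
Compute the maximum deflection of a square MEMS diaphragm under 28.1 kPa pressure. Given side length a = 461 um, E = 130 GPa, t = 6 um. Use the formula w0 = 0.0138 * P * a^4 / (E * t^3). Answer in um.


Step 1: Convert pressure to compatible units (E is in GPa, so P in GPa).
P = 28.1 kPa = 28.1e-6 GPa
Step 2: Compute numerator: 0.0138 * P * a^4.
a^4 = 461^4 = 45165175441
numerator = 0.0138 * 28.1e-6 * 45165175441 = 1.75142e+04
Step 3: Compute denominator: E * t^3 = 130 * 6^3 = 28080
Step 4: w0 = numerator / denominator = 1.75142e+04 / 28080 = 0.6237 um


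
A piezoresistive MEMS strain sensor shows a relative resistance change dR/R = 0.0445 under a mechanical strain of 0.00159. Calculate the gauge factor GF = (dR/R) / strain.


Step 1: Identify values.
dR/R = 0.0445, strain = 0.00159
Step 2: GF = (dR/R) / strain = 0.0445 / 0.00159
GF = 28.0


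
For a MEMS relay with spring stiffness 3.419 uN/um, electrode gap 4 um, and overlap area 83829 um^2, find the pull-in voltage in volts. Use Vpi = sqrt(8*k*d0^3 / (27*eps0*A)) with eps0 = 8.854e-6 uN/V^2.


Step 1: Compute numerator: 8 * k * d0^3 = 8 * 3.419 * 4^3 = 1750.528
Step 2: Compute denominator: 27 * eps0 * A = 27 * 8.854e-6 * 83829 = 20.039993
Step 3: Vpi = sqrt(1750.528 / 20.039993)
Vpi = 9.35 V


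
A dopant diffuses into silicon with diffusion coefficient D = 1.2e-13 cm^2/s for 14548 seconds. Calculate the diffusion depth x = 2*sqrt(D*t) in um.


Step 1: Compute D*t = 1.2e-13 * 14548 = 1.74576e-09 cm^2
Step 2: sqrt(D*t) = 4.1782e-05 cm
Step 3: x = 2 * 4.1782e-05 cm = 8.3564e-05 cm
Step 4: Convert to um (1 cm = 1e4 um): x = 0.836 um


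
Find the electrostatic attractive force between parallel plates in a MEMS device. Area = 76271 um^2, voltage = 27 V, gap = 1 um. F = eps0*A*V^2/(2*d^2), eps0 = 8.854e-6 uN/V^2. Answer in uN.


Step 1: Identify parameters.
eps0 = 8.854e-6 uN/V^2, A = 76271 um^2, V = 27 V, d = 1 um
Step 2: Compute V^2 = 27^2 = 729
Step 3: Compute d^2 = 1^2 = 1
Step 4: F = 0.5 * 8.854e-6 * 76271 * 729 / 1
F = 246.148 uN


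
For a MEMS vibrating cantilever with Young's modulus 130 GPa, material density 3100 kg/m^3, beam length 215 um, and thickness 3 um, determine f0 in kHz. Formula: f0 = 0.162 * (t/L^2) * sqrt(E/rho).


Step 1: Convert units to SI.
t_SI = 3e-6 m, L_SI = 215e-6 m
Step 2: Calculate sqrt(E/rho).
sqrt(130e9 / 3100) = 6475.76 m/s
Step 3: Compute f0.
f0 = 0.162 * 3e-6 / (215e-6)^2 * 6475.76 = 68084.8 Hz = 68.08 kHz


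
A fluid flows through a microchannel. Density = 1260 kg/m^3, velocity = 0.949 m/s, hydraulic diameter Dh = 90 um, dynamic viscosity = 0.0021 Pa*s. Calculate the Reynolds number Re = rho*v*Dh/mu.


Step 1: Convert Dh to meters: Dh = 90e-6 m
Step 2: Re = rho * v * Dh / mu
Re = 1260 * 0.949 * 90e-6 / 0.0021
Re = 51.246


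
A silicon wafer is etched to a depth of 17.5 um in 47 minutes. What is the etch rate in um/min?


Step 1: Etch rate = depth / time
Step 2: rate = 17.5 / 47
rate = 0.372 um/min


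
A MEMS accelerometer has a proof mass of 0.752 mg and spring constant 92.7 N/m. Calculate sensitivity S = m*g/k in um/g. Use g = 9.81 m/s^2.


Step 1: Convert mass: m = 0.752 mg = 7.52e-07 kg
Step 2: S = m * g / k = 7.52e-07 * 9.81 / 92.7
Step 3: S = 7.96e-08 m/g
Step 4: Convert to um/g: S = 0.08 um/g


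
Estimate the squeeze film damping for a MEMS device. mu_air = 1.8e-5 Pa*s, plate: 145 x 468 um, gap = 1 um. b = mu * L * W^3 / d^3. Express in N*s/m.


Step 1: Convert to SI.
L = 145e-6 m, W = 468e-6 m, d = 1e-6 m
Step 2: W^3 = (468e-6)^3 = 1.03e-10 m^3
Step 3: d^3 = (1e-6)^3 = 1.00e-18 m^3
Step 4: b = 1.8e-5 * 145e-6 * 1.03e-10 / 1.00e-18
b = 2.68e-01 N*s/m


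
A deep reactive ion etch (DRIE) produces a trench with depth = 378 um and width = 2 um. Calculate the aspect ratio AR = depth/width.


Step 1: AR = depth / width
Step 2: AR = 378 / 2
AR = 189.0


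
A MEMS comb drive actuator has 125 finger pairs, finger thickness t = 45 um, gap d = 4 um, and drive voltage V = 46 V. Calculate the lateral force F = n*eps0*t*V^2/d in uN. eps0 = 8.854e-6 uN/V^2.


Step 1: Parameters: n=125, eps0=8.854e-6 uN/V^2, t=45 um, V=46 V, d=4 um
Step 2: V^2 = 2116
Step 3: F = 125 * 8.854e-6 * 45 * 2116 / 4
F = 26.346 uN


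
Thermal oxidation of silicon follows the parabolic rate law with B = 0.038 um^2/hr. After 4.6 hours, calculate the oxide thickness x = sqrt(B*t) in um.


Step 1: Compute B*t = 0.038 * 4.6 = 0.1748
Step 2: x = sqrt(0.1748)
x = 0.418 um


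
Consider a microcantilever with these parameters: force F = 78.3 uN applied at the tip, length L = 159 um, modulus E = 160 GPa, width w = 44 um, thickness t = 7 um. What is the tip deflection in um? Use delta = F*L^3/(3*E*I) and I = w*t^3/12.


Step 1: Calculate the second moment of area.
I = w * t^3 / 12 = 44 * 7^3 / 12 = 1257.6667 um^4
Step 2: Convert E to consistent units (1 GPa = 1000 uN/um^2).
E = 160 GPa = 160000 uN/um^2
Step 3: Calculate tip deflection.
delta = F * L^3 / (3 * E * I)
delta = 78.3 * 159^3 / (3 * 160000 * 1257.6667)
delta = 0.5214 um


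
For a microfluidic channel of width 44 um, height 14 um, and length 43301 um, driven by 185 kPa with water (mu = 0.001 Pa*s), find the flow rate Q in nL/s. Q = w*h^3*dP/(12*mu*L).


Step 1: Convert all dimensions to SI (meters).
w = 44e-6 m, h = 14e-6 m, L = 43301e-6 m, dP = 185e3 Pa
Step 2: Q = w * h^3 * dP / (12 * mu * L)
Q = 44e-6 * (14e-6)^3 * 185e3 / (12 * 0.001 * 43301e-6) = 4.298623e-11 m^3/s
Step 3: Convert Q from m^3/s to nL/s (1 m^3 = 1e12 nL, so multiply by 1e12).
Q = 42.986 nL/s


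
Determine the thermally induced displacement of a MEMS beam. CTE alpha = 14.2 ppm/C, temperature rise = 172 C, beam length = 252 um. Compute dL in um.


Step 1: Convert CTE: alpha = 14.2 ppm/C = 14.2e-6 /C
Step 2: dL = 14.2e-6 * 172 * 252
dL = 0.6155 um


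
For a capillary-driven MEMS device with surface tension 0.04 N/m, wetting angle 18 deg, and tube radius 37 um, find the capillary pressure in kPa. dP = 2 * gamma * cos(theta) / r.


Step 1: cos(18 deg) = 0.9511
Step 2: Convert r to m: r = 37e-6 m
Step 3: dP = 2 * 0.04 * 0.9511 / 37e-6 = 2056.4 Pa
Step 4: Convert Pa to kPa (divide by 1000).
dP = 2.06 kPa


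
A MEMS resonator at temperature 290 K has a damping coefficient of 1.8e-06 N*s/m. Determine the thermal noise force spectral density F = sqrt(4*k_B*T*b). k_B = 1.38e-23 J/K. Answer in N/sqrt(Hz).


Step 1: Compute 4 * k_B * T * b
= 4 * 1.38e-23 * 290 * 1.8e-06
= 2.8814e-26 N^2/Hz
Step 2: F_noise = sqrt(2.8814e-26)
F_noise = 1.70e-13 N/sqrt(Hz)


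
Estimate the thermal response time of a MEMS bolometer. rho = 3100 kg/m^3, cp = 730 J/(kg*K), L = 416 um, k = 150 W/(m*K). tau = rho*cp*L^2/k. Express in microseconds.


Step 1: Convert L to m: L = 416e-6 m
Step 2: L^2 = (416e-6)^2 = 1.73056e-07 m^2
Step 3: tau = 3100 * 730 * 1.73056e-07 / 150 = 2.61083819e-03 s
Step 4: Convert to microseconds (multiply by 1e6).
tau = 2610.838 us


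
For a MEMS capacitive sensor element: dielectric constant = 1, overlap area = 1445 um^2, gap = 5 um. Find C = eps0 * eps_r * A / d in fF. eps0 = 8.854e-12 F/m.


Step 1: Convert area to m^2: A = 1445e-12 m^2
Step 2: Convert gap to m: d = 5e-6 m
Step 3: C = eps0 * eps_r * A / d
C = 8.854e-12 * 1 * 1445e-12 / 5e-6
Step 4: Convert to fF (multiply by 1e15).
C = 2.56 fF


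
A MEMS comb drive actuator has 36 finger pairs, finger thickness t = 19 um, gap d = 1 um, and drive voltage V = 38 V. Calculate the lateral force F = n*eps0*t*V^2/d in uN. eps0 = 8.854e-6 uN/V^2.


Step 1: Parameters: n=36, eps0=8.854e-6 uN/V^2, t=19 um, V=38 V, d=1 um
Step 2: V^2 = 1444
Step 3: F = 36 * 8.854e-6 * 19 * 1444 / 1
F = 8.745 uN


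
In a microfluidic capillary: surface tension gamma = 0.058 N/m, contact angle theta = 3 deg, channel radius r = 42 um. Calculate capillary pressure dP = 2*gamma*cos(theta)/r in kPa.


Step 1: cos(3 deg) = 0.9986
Step 2: Convert r to m: r = 42e-6 m
Step 3: dP = 2 * 0.058 * 0.9986 / 42e-6 = 2758.0 Pa
Step 4: Convert Pa to kPa (divide by 1000).
dP = 2.76 kPa


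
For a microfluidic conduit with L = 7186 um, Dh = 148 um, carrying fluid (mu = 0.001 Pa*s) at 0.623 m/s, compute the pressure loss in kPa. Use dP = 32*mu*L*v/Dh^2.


Step 1: Convert to SI: L = 7186e-6 m, Dh = 148e-6 m
Step 2: dP = 32 * 0.001 * 7186e-6 * 0.623 / (148e-6)^2
Step 3: dP = 6540.36 Pa
Step 4: Convert to kPa: dP = 6.54 kPa


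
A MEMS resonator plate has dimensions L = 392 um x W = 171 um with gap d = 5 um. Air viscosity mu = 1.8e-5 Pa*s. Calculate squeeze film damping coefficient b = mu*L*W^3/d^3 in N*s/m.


Step 1: Convert to SI.
L = 392e-6 m, W = 171e-6 m, d = 5e-6 m
Step 2: W^3 = (171e-6)^3 = 5.00e-12 m^3
Step 3: d^3 = (5e-6)^3 = 1.25e-16 m^3
Step 4: b = 1.8e-5 * 392e-6 * 5.00e-12 / 1.25e-16
b = 2.82e-04 N*s/m


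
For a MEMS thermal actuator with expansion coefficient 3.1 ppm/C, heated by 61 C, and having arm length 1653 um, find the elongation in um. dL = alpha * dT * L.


Step 1: Convert CTE: alpha = 3.1 ppm/C = 3.1e-6 /C
Step 2: dL = 3.1e-6 * 61 * 1653
dL = 0.3126 um


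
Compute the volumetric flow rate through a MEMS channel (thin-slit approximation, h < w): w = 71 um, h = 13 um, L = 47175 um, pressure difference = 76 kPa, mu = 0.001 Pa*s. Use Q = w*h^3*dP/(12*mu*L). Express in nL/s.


Step 1: Convert all dimensions to SI (meters).
w = 71e-6 m, h = 13e-6 m, L = 47175e-6 m, dP = 76e3 Pa
Step 2: Q = w * h^3 * dP / (12 * mu * L)
Q = 71e-6 * (13e-6)^3 * 76e3 / (12 * 0.001 * 47175e-6) = 2.094155e-11 m^3/s
Step 3: Convert Q from m^3/s to nL/s (1 m^3 = 1e12 nL, so multiply by 1e12).
Q = 20.942 nL/s


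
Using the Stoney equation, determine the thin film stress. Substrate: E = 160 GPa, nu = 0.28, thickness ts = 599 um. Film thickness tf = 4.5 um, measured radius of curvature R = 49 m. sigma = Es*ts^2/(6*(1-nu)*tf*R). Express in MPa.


Step 1: Compute numerator: Es * ts^2 = 160 * 599^2 = 57408160 (GPa*um^2)
Step 2: Compute denominator (R in um): 6*(1-nu)*tf*R = 6*0.72*4.5*49e6 = 952560000.0 (um^2)
Step 3: sigma (GPa) = 57408160 / 952560000.0 = 6.0267e-02 GPa
Step 4: Convert to MPa (x1000): sigma = 60.3 MPa


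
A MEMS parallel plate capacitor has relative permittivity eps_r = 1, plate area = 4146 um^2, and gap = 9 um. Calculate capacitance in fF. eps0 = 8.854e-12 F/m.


Step 1: Convert area to m^2: A = 4146e-12 m^2
Step 2: Convert gap to m: d = 9e-6 m
Step 3: C = eps0 * eps_r * A / d
C = 8.854e-12 * 1 * 4146e-12 / 9e-6
Step 4: Convert to fF (multiply by 1e15).
C = 4.08 fF


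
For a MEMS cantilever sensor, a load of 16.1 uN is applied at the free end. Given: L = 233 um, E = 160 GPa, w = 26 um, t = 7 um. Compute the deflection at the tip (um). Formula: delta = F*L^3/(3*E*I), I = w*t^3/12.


Step 1: Calculate the second moment of area.
I = w * t^3 / 12 = 26 * 7^3 / 12 = 743.1667 um^4
Step 2: Convert E to consistent units (1 GPa = 1000 uN/um^2).
E = 160 GPa = 160000 uN/um^2
Step 3: Calculate tip deflection.
delta = F * L^3 / (3 * E * I)
delta = 16.1 * 233^3 / (3 * 160000 * 743.1667)
delta = 0.5709 um


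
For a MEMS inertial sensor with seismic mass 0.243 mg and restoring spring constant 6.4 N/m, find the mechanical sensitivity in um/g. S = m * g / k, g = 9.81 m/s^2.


Step 1: Convert mass: m = 0.243 mg = 2.43e-07 kg
Step 2: S = m * g / k = 2.43e-07 * 9.81 / 6.4
Step 3: S = 3.72e-07 m/g
Step 4: Convert to um/g: S = 0.372 um/g


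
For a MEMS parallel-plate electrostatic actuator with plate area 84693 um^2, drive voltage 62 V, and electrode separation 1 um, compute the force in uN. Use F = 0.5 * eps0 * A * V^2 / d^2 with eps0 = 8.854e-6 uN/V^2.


Step 1: Identify parameters.
eps0 = 8.854e-6 uN/V^2, A = 84693 um^2, V = 62 V, d = 1 um
Step 2: Compute V^2 = 62^2 = 3844
Step 3: Compute d^2 = 1^2 = 1
Step 4: F = 0.5 * 8.854e-6 * 84693 * 3844 / 1
F = 1441.254 uN


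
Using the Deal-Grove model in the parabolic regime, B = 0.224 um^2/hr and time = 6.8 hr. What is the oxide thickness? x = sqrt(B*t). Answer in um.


Step 1: Compute B*t = 0.224 * 6.8 = 1.5232
Step 2: x = sqrt(1.5232)
x = 1.234 um


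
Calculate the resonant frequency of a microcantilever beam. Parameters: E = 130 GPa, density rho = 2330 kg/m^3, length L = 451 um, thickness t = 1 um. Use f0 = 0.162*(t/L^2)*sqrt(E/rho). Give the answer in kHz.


Step 1: Convert units to SI.
t_SI = 1e-6 m, L_SI = 451e-6 m
Step 2: Calculate sqrt(E/rho).
sqrt(130e9 / 2330) = 7469.54 m/s
Step 3: Compute f0.
f0 = 0.162 * 1e-6 / (451e-6)^2 * 7469.54 = 5949.2 Hz = 5.95 kHz


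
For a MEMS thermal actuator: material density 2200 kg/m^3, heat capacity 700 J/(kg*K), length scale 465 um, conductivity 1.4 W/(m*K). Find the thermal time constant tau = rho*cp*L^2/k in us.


Step 1: Convert L to m: L = 465e-6 m
Step 2: L^2 = (465e-6)^2 = 2.16225e-07 m^2
Step 3: tau = 2200 * 700 * 2.16225e-07 / 1.4 = 2.378475e-01 s
Step 4: Convert to microseconds (multiply by 1e6).
tau = 237847.5 us


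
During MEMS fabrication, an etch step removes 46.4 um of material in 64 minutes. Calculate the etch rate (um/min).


Step 1: Etch rate = depth / time
Step 2: rate = 46.4 / 64
rate = 0.725 um/min


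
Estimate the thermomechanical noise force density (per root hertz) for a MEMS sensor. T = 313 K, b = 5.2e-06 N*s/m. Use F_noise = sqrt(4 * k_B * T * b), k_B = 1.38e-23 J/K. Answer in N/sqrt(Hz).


Step 1: Compute 4 * k_B * T * b
= 4 * 1.38e-23 * 313 * 5.2e-06
= 8.9844e-26 N^2/Hz
Step 2: F_noise = sqrt(8.9844e-26)
F_noise = 3.00e-13 N/sqrt(Hz)


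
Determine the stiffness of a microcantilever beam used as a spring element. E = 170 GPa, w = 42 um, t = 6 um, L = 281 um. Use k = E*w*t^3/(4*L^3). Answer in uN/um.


Step 1: Convert E to consistent units (1 GPa = 1000 uN/um^2).
E = 170 GPa = 170000 uN/um^2
Step 2: Compute t^3 = 6^3 = 216
Step 3: Compute L^3 = 281^3 = 22188041
Step 4: k = 170000 * 42 * 216 / (4 * 22188041)
k = 17.3769 uN/um


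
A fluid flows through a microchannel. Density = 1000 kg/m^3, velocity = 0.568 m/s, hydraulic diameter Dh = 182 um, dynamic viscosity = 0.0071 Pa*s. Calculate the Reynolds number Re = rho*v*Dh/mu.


Step 1: Convert Dh to meters: Dh = 182e-6 m
Step 2: Re = rho * v * Dh / mu
Re = 1000 * 0.568 * 182e-6 / 0.0071
Re = 14.56


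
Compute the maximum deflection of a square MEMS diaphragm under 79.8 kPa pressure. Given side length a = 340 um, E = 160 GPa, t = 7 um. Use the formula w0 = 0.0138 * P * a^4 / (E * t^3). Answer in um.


Step 1: Convert pressure to compatible units (E is in GPa, so P in GPa).
P = 79.8 kPa = 79.8e-6 GPa
Step 2: Compute numerator: 0.0138 * P * a^4.
a^4 = 340^4 = 13363360000
numerator = 0.0138 * 79.8e-6 * 13363360000 = 1.47163e+04
Step 3: Compute denominator: E * t^3 = 160 * 7^3 = 54880
Step 4: w0 = numerator / denominator = 1.47163e+04 / 54880 = 0.2682 um


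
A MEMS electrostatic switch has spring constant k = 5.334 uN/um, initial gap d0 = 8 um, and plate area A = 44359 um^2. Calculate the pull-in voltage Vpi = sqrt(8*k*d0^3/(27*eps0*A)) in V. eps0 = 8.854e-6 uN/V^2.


Step 1: Compute numerator: 8 * k * d0^3 = 8 * 5.334 * 8^3 = 21848.064
Step 2: Compute denominator: 27 * eps0 * A = 27 * 8.854e-6 * 44359 = 10.604374
Step 3: Vpi = sqrt(21848.064 / 10.604374)
Vpi = 45.39 V


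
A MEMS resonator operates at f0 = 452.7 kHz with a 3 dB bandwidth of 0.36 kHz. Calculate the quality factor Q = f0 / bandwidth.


Step 1: Q = f0 / bandwidth
Step 2: Q = 452.7 / 0.36
Q = 1257.5


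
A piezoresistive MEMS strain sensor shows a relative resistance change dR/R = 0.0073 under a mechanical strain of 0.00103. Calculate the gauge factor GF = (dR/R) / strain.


Step 1: Identify values.
dR/R = 0.0073, strain = 0.00103
Step 2: GF = (dR/R) / strain = 0.0073 / 0.00103
GF = 7.1


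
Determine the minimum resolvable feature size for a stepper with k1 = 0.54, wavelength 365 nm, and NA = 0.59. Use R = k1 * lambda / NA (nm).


Step 1: Identify values: k1 = 0.54, lambda = 365 nm, NA = 0.59
Step 2: R = k1 * lambda / NA
R = 0.54 * 365 / 0.59
R = 334.1 nm


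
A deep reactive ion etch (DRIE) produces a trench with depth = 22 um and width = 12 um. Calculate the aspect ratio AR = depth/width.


Step 1: AR = depth / width
Step 2: AR = 22 / 12
AR = 1.8


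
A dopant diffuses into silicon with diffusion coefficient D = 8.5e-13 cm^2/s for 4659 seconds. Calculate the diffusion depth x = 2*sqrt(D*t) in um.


Step 1: Compute D*t = 8.5e-13 * 4659 = 3.96015e-09 cm^2
Step 2: sqrt(D*t) = 6.29297e-05 cm
Step 3: x = 2 * 6.29297e-05 cm = 1.258594e-04 cm
Step 4: Convert to um (1 cm = 1e4 um): x = 1.259 um


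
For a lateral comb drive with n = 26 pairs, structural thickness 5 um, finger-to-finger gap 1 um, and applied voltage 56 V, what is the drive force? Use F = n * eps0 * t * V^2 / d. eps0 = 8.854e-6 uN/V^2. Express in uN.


Step 1: Parameters: n=26, eps0=8.854e-6 uN/V^2, t=5 um, V=56 V, d=1 um
Step 2: V^2 = 3136
Step 3: F = 26 * 8.854e-6 * 5 * 3136 / 1
F = 3.61 uN


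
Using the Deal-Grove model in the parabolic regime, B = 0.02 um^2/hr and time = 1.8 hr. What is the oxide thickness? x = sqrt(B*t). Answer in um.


Step 1: Compute B*t = 0.02 * 1.8 = 0.036
Step 2: x = sqrt(0.036)
x = 0.19 um


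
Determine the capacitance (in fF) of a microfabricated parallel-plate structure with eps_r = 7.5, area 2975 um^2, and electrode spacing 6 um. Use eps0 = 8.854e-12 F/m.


Step 1: Convert area to m^2: A = 2975e-12 m^2
Step 2: Convert gap to m: d = 6e-6 m
Step 3: C = eps0 * eps_r * A / d
C = 8.854e-12 * 7.5 * 2975e-12 / 6e-6
Step 4: Convert to fF (multiply by 1e15).
C = 32.93 fF


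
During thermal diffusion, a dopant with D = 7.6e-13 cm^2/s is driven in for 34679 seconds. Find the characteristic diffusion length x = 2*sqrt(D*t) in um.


Step 1: Compute D*t = 7.6e-13 * 34679 = 2.635604e-08 cm^2
Step 2: sqrt(D*t) = 1.62345e-04 cm
Step 3: x = 2 * 1.62345e-04 cm = 3.2469e-04 cm
Step 4: Convert to um (1 cm = 1e4 um): x = 3.247 um


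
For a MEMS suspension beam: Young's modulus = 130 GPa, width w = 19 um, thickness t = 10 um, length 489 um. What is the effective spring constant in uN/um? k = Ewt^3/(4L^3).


Step 1: Convert E to consistent units (1 GPa = 1000 uN/um^2).
E = 130 GPa = 130000 uN/um^2
Step 2: Compute t^3 = 10^3 = 1000
Step 3: Compute L^3 = 489^3 = 116930169
Step 4: k = 130000 * 19 * 1000 / (4 * 116930169)
k = 5.2809 uN/um


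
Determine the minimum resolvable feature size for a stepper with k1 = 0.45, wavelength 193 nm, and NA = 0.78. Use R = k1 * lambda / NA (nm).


Step 1: Identify values: k1 = 0.45, lambda = 193 nm, NA = 0.78
Step 2: R = k1 * lambda / NA
R = 0.45 * 193 / 0.78
R = 111.3 nm


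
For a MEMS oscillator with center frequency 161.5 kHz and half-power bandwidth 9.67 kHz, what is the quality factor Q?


Step 1: Q = f0 / bandwidth
Step 2: Q = 161.5 / 9.67
Q = 16.7


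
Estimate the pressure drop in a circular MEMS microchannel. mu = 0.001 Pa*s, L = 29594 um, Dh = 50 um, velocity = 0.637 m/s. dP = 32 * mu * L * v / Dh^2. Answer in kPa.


Step 1: Convert to SI: L = 29594e-6 m, Dh = 50e-6 m
Step 2: dP = 32 * 0.001 * 29594e-6 * 0.637 / (50e-6)^2
Step 3: dP = 241297.64 Pa
Step 4: Convert to kPa: dP = 241.3 kPa


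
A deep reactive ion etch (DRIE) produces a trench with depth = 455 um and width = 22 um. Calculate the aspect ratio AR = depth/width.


Step 1: AR = depth / width
Step 2: AR = 455 / 22
AR = 20.7


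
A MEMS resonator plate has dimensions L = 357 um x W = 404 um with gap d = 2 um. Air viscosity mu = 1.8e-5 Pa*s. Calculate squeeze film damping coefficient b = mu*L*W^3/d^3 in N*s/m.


Step 1: Convert to SI.
L = 357e-6 m, W = 404e-6 m, d = 2e-6 m
Step 2: W^3 = (404e-6)^3 = 6.59e-11 m^3
Step 3: d^3 = (2e-6)^3 = 8.00e-18 m^3
Step 4: b = 1.8e-5 * 357e-6 * 6.59e-11 / 8.00e-18
b = 5.30e-02 N*s/m


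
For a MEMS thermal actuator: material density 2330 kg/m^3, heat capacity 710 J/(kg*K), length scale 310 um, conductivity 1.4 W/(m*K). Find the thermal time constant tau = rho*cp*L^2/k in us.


Step 1: Convert L to m: L = 310e-6 m
Step 2: L^2 = (310e-6)^2 = 9.61e-08 m^2
Step 3: tau = 2330 * 710 * 9.61e-08 / 1.4 = 1.1355587857e-01 s
Step 4: Convert to microseconds (multiply by 1e6).
tau = 113555.879 us


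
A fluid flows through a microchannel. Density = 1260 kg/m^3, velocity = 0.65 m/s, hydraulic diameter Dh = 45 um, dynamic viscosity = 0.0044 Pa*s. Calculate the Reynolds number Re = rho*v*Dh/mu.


Step 1: Convert Dh to meters: Dh = 45e-6 m
Step 2: Re = rho * v * Dh / mu
Re = 1260 * 0.65 * 45e-6 / 0.0044
Re = 8.376


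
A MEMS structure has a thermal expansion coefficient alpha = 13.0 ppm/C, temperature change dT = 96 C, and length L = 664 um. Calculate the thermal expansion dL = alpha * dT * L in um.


Step 1: Convert CTE: alpha = 13.0 ppm/C = 13.0e-6 /C
Step 2: dL = 13.0e-6 * 96 * 664
dL = 0.8287 um


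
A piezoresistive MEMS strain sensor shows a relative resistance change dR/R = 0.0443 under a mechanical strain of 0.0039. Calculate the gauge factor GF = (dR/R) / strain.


Step 1: Identify values.
dR/R = 0.0443, strain = 0.0039
Step 2: GF = (dR/R) / strain = 0.0443 / 0.0039
GF = 11.4


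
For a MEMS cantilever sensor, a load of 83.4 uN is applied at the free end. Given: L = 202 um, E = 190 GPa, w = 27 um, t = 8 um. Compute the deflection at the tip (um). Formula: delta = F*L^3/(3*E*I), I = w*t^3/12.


Step 1: Calculate the second moment of area.
I = w * t^3 / 12 = 27 * 8^3 / 12 = 1152.0 um^4
Step 2: Convert E to consistent units (1 GPa = 1000 uN/um^2).
E = 190 GPa = 190000 uN/um^2
Step 3: Calculate tip deflection.
delta = F * L^3 / (3 * E * I)
delta = 83.4 * 202^3 / (3 * 190000 * 1152.0)
delta = 1.0469 um


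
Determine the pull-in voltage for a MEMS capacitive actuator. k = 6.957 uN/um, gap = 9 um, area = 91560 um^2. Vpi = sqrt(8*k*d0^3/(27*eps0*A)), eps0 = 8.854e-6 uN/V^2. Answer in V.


Step 1: Compute numerator: 8 * k * d0^3 = 8 * 6.957 * 9^3 = 40573.224
Step 2: Compute denominator: 27 * eps0 * A = 27 * 8.854e-6 * 91560 = 21.88815
Step 3: Vpi = sqrt(40573.224 / 21.88815)
Vpi = 43.05 V


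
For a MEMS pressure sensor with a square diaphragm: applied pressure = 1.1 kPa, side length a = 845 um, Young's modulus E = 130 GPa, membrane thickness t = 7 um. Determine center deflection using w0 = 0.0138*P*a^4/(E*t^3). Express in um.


Step 1: Convert pressure to compatible units (E is in GPa, so P in GPa).
P = 1.1 kPa = 1.1e-6 GPa
Step 2: Compute numerator: 0.0138 * P * a^4.
a^4 = 845^4 = 509831700625
numerator = 0.0138 * 1.1e-6 * 509831700625 = 7.73925e+03
Step 3: Compute denominator: E * t^3 = 130 * 7^3 = 44590
Step 4: w0 = numerator / denominator = 7.73925e+03 / 44590 = 0.1736 um


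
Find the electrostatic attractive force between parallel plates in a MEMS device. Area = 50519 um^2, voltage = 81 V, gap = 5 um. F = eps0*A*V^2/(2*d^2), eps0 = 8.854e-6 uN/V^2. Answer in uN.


Step 1: Identify parameters.
eps0 = 8.854e-6 uN/V^2, A = 50519 um^2, V = 81 V, d = 5 um
Step 2: Compute V^2 = 81^2 = 6561
Step 3: Compute d^2 = 5^2 = 25
Step 4: F = 0.5 * 8.854e-6 * 50519 * 6561 / 25
F = 58.694 uN


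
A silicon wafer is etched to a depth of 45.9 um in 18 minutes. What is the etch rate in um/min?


Step 1: Etch rate = depth / time
Step 2: rate = 45.9 / 18
rate = 2.55 um/min


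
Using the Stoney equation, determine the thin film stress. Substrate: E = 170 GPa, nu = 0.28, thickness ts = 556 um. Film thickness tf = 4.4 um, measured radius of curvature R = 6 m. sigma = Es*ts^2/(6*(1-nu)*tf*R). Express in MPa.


Step 1: Compute numerator: Es * ts^2 = 170 * 556^2 = 52553120 (GPa*um^2)
Step 2: Compute denominator (R in um): 6*(1-nu)*tf*R = 6*0.72*4.4*6e6 = 114048000.0 (um^2)
Step 3: sigma (GPa) = 52553120 / 114048000.0 = 4.60798e-01 GPa
Step 4: Convert to MPa (x1000): sigma = 460.8 MPa


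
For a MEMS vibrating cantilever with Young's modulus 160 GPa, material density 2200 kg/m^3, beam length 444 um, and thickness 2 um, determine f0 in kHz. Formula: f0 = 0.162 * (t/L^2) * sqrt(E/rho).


Step 1: Convert units to SI.
t_SI = 2e-6 m, L_SI = 444e-6 m
Step 2: Calculate sqrt(E/rho).
sqrt(160e9 / 2200) = 8528.03 m/s
Step 3: Compute f0.
f0 = 0.162 * 2e-6 / (444e-6)^2 * 8528.03 = 14016.1 Hz = 14.02 kHz


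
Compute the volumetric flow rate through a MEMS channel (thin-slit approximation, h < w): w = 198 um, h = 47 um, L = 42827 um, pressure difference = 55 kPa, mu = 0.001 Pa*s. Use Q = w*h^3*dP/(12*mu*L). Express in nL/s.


Step 1: Convert all dimensions to SI (meters).
w = 198e-6 m, h = 47e-6 m, L = 42827e-6 m, dP = 55e3 Pa
Step 2: Q = w * h^3 * dP / (12 * mu * L)
Q = 198e-6 * (47e-6)^3 * 55e3 / (12 * 0.001 * 42827e-6) = 2.19999936e-09 m^3/s
Step 3: Convert Q from m^3/s to nL/s (1 m^3 = 1e12 nL, so multiply by 1e12).
Q = 2199.999 nL/s


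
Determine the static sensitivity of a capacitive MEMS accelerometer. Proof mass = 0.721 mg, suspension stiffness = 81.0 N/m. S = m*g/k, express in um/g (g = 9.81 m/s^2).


Step 1: Convert mass: m = 0.721 mg = 7.21e-07 kg
Step 2: S = m * g / k = 7.21e-07 * 9.81 / 81.0
Step 3: S = 8.73e-08 m/g
Step 4: Convert to um/g: S = 0.087 um/g


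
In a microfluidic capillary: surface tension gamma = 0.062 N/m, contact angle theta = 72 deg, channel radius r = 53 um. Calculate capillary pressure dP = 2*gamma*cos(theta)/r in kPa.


Step 1: cos(72 deg) = 0.309
Step 2: Convert r to m: r = 53e-6 m
Step 3: dP = 2 * 0.062 * 0.309 / 53e-6 = 722.9 Pa
Step 4: Convert Pa to kPa (divide by 1000).
dP = 0.72 kPa


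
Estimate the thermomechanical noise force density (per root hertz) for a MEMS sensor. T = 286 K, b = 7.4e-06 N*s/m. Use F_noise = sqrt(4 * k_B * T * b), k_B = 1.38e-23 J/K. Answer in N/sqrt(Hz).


Step 1: Compute 4 * k_B * T * b
= 4 * 1.38e-23 * 286 * 7.4e-06
= 1.1683e-25 N^2/Hz
Step 2: F_noise = sqrt(1.1683e-25)
F_noise = 3.42e-13 N/sqrt(Hz)


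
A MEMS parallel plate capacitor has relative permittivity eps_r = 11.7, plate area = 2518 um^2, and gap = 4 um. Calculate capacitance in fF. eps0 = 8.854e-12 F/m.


Step 1: Convert area to m^2: A = 2518e-12 m^2
Step 2: Convert gap to m: d = 4e-6 m
Step 3: C = eps0 * eps_r * A / d
C = 8.854e-12 * 11.7 * 2518e-12 / 4e-6
Step 4: Convert to fF (multiply by 1e15).
C = 65.21 fF


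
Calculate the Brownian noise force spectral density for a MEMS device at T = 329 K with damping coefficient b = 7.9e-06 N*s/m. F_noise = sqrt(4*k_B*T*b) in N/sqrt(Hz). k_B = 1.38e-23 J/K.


Step 1: Compute 4 * k_B * T * b
= 4 * 1.38e-23 * 329 * 7.9e-06
= 1.4347e-25 N^2/Hz
Step 2: F_noise = sqrt(1.4347e-25)
F_noise = 3.79e-13 N/sqrt(Hz)


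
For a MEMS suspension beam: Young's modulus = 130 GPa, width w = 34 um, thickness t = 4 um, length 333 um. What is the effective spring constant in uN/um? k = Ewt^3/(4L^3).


Step 1: Convert E to consistent units (1 GPa = 1000 uN/um^2).
E = 130 GPa = 130000 uN/um^2
Step 2: Compute t^3 = 4^3 = 64
Step 3: Compute L^3 = 333^3 = 36926037
Step 4: k = 130000 * 34 * 64 / (4 * 36926037)
k = 1.9152 uN/um


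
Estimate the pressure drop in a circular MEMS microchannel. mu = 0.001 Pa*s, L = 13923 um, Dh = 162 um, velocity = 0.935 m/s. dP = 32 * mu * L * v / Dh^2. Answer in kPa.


Step 1: Convert to SI: L = 13923e-6 m, Dh = 162e-6 m
Step 2: dP = 32 * 0.001 * 13923e-6 * 0.935 / (162e-6)^2
Step 3: dP = 15873.20 Pa
Step 4: Convert to kPa: dP = 15.87 kPa


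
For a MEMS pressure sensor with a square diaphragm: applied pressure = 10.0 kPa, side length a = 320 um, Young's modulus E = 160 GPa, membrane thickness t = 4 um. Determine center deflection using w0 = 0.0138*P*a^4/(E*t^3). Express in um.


Step 1: Convert pressure to compatible units (E is in GPa, so P in GPa).
P = 10.0 kPa = 10.0e-6 GPa
Step 2: Compute numerator: 0.0138 * P * a^4.
a^4 = 320^4 = 10485760000
numerator = 0.0138 * 10.0e-6 * 10485760000 = 1.44703e+03
Step 3: Compute denominator: E * t^3 = 160 * 4^3 = 10240
Step 4: w0 = numerator / denominator = 1.44703e+03 / 10240 = 0.1413 um


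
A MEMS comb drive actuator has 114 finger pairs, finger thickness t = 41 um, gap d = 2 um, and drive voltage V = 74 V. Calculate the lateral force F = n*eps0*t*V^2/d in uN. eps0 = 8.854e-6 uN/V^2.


Step 1: Parameters: n=114, eps0=8.854e-6 uN/V^2, t=41 um, V=74 V, d=2 um
Step 2: V^2 = 5476
Step 3: F = 114 * 8.854e-6 * 41 * 5476 / 2
F = 113.308 uN


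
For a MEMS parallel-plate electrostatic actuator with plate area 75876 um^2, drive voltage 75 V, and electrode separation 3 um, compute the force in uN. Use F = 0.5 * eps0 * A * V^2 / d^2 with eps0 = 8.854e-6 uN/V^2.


Step 1: Identify parameters.
eps0 = 8.854e-6 uN/V^2, A = 75876 um^2, V = 75 V, d = 3 um
Step 2: Compute V^2 = 75^2 = 5625
Step 3: Compute d^2 = 3^2 = 9
Step 4: F = 0.5 * 8.854e-6 * 75876 * 5625 / 9
F = 209.939 uN


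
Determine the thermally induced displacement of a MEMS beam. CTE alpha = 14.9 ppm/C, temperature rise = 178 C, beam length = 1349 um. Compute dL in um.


Step 1: Convert CTE: alpha = 14.9 ppm/C = 14.9e-6 /C
Step 2: dL = 14.9e-6 * 178 * 1349
dL = 3.5778 um
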